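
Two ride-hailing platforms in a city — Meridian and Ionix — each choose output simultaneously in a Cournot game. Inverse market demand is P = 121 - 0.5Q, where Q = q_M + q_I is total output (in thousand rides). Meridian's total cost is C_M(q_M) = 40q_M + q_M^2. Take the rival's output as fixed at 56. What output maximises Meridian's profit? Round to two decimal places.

With the rival's output fixed at 56, Meridian's profit is π_M = (121 - (1/2)·56 - (1/2)q_M)q_M - (40q_M + q_M²) = (93 - (1/2)q_M)q_M - (40q_M + q_M²).
∂π_M/∂q_M = 53 - 3q_M = 0, so q_M = 53/3.

17.67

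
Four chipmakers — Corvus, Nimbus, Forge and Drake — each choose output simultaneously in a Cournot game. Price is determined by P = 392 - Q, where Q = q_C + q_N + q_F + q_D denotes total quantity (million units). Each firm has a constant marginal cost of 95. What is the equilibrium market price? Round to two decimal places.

154.40

Each firm earns π_i = (392 - Q)q_i - 95q_i.
Setting ∂π_i/∂q_i = 0 with rivals' quantities fixed: 297 - 2q_i - Σ_{j≠i} q_j = 0.
With identical firms every q_j equals q_i, so Σ_{j≠i} q_j = 3q_i and 297 = 5q_i, giving q_i = 297/5.
Total output Q = 1188/5, so price P = 392 - 1188/5 = 772/5.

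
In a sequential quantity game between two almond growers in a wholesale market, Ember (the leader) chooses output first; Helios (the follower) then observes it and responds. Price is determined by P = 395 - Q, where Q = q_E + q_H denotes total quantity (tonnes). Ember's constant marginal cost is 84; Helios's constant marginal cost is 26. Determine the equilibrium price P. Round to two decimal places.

The follower Helios best-responds to any q_E: π_H = (395 - Q)q_H - 26q_H.
Follower FOC: 369 - q_E - 2q_H = 0, so q_H(q_E) = (369 - q_E)/2.
The leader anticipates this reaction. Substituting into P = 395 - Q gives P = 421/2 - (1/2)q_E, so π_E = (421/2 - (1/2)q_E)q_E - 84q_E.
Maximising: ∂π_E/∂q_E = 253/2 - q_E = 0, giving q_E = 253/2.
Then q_H = (369 - 253/2)/2 = 485/4.
Total output Q = 991/4, so price P = 395 - 991/4 = 589/4.

147.25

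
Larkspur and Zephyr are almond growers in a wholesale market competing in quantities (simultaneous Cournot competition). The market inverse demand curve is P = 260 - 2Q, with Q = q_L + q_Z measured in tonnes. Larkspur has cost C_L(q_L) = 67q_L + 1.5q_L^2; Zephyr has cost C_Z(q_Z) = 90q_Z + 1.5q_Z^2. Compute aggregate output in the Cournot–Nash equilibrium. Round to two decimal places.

40.33

Larkspur's profit: π_L = (260 - 2Q)q_L - (67q_L + (3/2)q_L²). Setting ∂π_L/∂q_L = 0: 193 - 7q_L - 2(q_Z) = 0.
Zephyr's profit: π_Z = (260 - 2Q)q_Z - (90q_Z + (3/2)q_Z²). Setting ∂π_Z/∂q_Z = 0: 170 - 7q_Z - 2(q_L) = 0.
So q_L = (193 - 2q_Z)/7 and q_Z = (170 - 2q_L)/7.
Solving the pair: q_L = 337/15, q_Z = 268/15.
Total output Q = 337/15 + 268/15 = 121/3.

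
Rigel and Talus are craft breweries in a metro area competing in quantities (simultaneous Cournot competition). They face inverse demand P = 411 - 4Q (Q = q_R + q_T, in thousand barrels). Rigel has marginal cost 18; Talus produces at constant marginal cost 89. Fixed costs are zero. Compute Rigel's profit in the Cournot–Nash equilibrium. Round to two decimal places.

5980.44

Rigel's profit: π_R = (411 - 4Q)q_R - (18q_R). Setting ∂π_R/∂q_R = 0: 393 - 8q_R - 4(q_T) = 0.
Talus's profit: π_T = (411 - 4Q)q_T - (89q_T). Setting ∂π_T/∂q_T = 0: 322 - 8q_T - 4(q_R) = 0.
Best responses: q_R = (393 - 4q_T)/8, q_T = (322 - 4q_R)/8.
Substituting one into the other gives q_R = 116/3 and q_T = 251/12.
Price P = 411 - 4·(715/12) = 518/3.
Rigel's profit: (518/3 - 18)·(116/3) = 5980.4444.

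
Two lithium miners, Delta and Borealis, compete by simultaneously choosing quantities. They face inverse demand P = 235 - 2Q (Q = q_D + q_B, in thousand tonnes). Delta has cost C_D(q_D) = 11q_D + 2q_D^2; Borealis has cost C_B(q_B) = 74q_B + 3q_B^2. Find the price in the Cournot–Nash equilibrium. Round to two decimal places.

Delta's profit: π_D = (235 - 2Q)q_D - (11q_D + 2q_D²). Setting ∂π_D/∂q_D = 0: 224 - 8q_D - 2(q_B) = 0.
Borealis's profit: π_B = (235 - 2Q)q_B - (74q_B + 3q_B²). Setting ∂π_B/∂q_B = 0: 161 - 10q_B - 2(q_D) = 0.
Rearranging gives the reaction functions q_D = (224 - 2q_B)/8 and q_B = (161 - 2q_D)/10.
Substituting one into the other gives q_D = 959/38 and q_B = 210/19.
Total output Q = 1379/38, so price P = 235 - 2·(1379/38) = 162.4211.

162.42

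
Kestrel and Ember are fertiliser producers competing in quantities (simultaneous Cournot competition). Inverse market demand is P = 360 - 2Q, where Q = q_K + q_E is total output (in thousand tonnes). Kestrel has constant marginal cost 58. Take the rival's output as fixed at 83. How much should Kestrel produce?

34

With the rival's output fixed at 83, Kestrel's profit is π_K = (360 - 2·83 - 2q_K)q_K - (58q_K) = (194 - 2q_K)q_K - (58q_K).
∂π_K/∂q_K = 136 - 4q_K = 0, so q_K = 34.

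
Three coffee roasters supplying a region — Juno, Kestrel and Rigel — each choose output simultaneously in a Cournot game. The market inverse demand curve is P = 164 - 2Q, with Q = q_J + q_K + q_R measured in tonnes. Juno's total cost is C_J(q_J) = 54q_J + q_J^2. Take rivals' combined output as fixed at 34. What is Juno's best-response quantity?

With rivals' combined output fixed at 34, Juno's profit is π_J = (164 - 2·34 - 2q_J)q_J - (54q_J + q_J²) = (96 - 2q_J)q_J - (54q_J + q_J²).
∂π_J/∂q_J = 42 - 6q_J = 0, so q_J = 7.

7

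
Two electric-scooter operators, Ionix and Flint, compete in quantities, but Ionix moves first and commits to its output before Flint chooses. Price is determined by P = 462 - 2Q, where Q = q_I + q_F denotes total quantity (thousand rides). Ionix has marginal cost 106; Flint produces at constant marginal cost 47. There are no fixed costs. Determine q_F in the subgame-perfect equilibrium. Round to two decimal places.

66.63

The follower Flint best-responds to any q_I: π_F = (462 - 2Q)q_F - 47q_F.
∂π_F/∂q_F = 415 - 2q_I - 4q_F = 0 gives the reaction function q_F = (415 - 2q_I)/4.
The leader anticipates this reaction. Substituting into P = 462 - 2Q gives P = 509/2 - q_I, so π_I = (509/2 - q_I)q_I - 106q_I.
Leader FOC: 297/2 - 2q_I = 0, so q_I = 297/4.
Then q_F = (415 - 2·(297/4))/4 = 533/8.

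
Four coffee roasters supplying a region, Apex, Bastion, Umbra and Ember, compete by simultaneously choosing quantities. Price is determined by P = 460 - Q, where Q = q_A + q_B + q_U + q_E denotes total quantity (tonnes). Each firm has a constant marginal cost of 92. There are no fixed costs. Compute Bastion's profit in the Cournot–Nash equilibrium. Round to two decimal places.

A representative firm's profit is π_i = q_i(460 - Q) - 92q_i.
First-order condition (treating rivals' output as given): 368 - 2q_i - Σ_{j≠i} q_j = 0.
With identical firms every q_j equals q_i, so Σ_{j≠i} q_j = 3q_i and 368 = 5q_i, giving q_i = 368/5.
Price P = 460 - 1472/5 = 828/5.
Bastion's profit: (828/5 - 92)·(368/5) = 5416.9600.

5416.96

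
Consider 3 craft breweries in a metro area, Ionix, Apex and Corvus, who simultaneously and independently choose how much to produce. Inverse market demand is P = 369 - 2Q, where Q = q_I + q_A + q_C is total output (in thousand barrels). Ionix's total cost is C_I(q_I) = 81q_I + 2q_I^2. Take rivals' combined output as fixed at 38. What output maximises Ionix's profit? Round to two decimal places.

26.50

With rivals' combined output fixed at 38, Ionix's profit is π_I = (369 - 2·38 - 2q_I)q_I - (81q_I + 2q_I²) = (293 - 2q_I)q_I - (81q_I + 2q_I²).
∂π_I/∂q_I = 212 - 8q_I = 0, so q_I = 53/2.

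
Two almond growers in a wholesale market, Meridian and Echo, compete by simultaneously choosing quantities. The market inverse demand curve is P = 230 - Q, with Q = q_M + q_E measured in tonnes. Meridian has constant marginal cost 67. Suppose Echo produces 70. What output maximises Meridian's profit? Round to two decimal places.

46.50

With the rival's output fixed at 70, Meridian's profit is π_M = (230 - 70 - q_M)q_M - (67q_M) = (160 - q_M)q_M - (67q_M).
∂π_M/∂q_M = 93 - 2q_M = 0, so q_M = 93/2.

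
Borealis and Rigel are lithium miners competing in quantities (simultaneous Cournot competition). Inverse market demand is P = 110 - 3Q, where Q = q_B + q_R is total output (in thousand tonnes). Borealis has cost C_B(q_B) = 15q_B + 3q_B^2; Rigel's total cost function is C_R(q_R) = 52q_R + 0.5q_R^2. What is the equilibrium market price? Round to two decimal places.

Borealis's profit: π_B = (110 - 3Q)q_B - (15q_B + 3q_B²). Setting ∂π_B/∂q_B = 0: 95 - 12q_B - 3(q_R) = 0.
Rigel's profit: π_R = (110 - 3Q)q_R - (52q_R + (1/2)q_R²). Setting ∂π_R/∂q_R = 0: 58 - 7q_R - 3(q_B) = 0.
Rearranging gives the reaction functions q_B = (95 - 3q_R)/12 and q_R = (58 - 3q_B)/7.
Solving the pair: q_B = 491/75, q_R = 137/25.
Total output Q = 902/75, so price P = 110 - 3·(902/75) = 1848/25.

73.92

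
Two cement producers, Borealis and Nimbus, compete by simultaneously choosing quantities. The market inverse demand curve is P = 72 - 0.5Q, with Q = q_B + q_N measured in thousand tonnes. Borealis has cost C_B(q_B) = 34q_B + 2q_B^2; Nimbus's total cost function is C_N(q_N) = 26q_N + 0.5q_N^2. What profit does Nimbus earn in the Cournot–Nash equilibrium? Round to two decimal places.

Borealis's profit: π_B = (72 - 0.5Q)q_B - (34q_B + 2q_B²). Setting ∂π_B/∂q_B = 0: 38 - 5q_B - (1/2)(q_N) = 0.
Nimbus's first-order condition: 46 - 2q_N - (1/2)(q_B) = 0.
Best responses: q_B = (38 - (1/2)q_N)/5, q_N = (46 - (1/2)q_B)/2.
Substituting one into the other gives q_B = 212/39 and q_N = 844/39.
Price P = 72 - (1/2)·(352/13) = 760/13.
Nimbus's profit: (760/13)·(844/39) - 26·(844/39) - (1/2)(844/39)² = 468.3340.

468.33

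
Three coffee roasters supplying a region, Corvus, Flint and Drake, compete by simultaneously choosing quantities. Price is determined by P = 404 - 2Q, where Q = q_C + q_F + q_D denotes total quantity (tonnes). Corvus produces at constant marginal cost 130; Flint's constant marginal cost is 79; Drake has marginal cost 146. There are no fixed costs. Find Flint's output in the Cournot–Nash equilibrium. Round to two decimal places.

55.38

Corvus's profit: π_C = (404 - 2Q)q_C - (130q_C). Setting ∂π_C/∂q_C = 0: 274 - 4q_C - 2(q_F + q_D) = 0.
Flint's profit: π_F = (404 - 2Q)q_F - (79q_F). Setting ∂π_F/∂q_F = 0: 325 - 4q_F - 2(q_C + q_D) = 0.
Drake's first-order condition: 258 - 4q_D - 2(q_C + q_F) = 0.
Adding the 3 first-order conditions: 857 − 8Q = 0, so Q = 857/8.
Back-substituting: q_C = (274 − 857/4)/2 = 239/8, q_F = (325 − 857/4)/2 = 443/8, q_D = (258 − 857/4)/2 = 175/8.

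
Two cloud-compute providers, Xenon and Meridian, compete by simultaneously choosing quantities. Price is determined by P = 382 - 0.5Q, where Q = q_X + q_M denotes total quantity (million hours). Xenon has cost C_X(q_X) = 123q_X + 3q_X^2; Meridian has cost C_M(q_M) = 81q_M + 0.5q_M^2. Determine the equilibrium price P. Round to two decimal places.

Xenon's profit: π_X = (382 - 0.5Q)q_X - (123q_X + 3q_X²). Setting ∂π_X/∂q_X = 0: 259 - 7q_X - (1/2)(q_M) = 0.
Meridian's profit: π_M = (382 - 0.5Q)q_M - (81q_M + (1/2)q_M²). Setting ∂π_M/∂q_M = 0: 301 - 2q_M - (1/2)(q_X) = 0.
So q_X = (259 - (1/2)q_M)/7 and q_M = (301 - (1/2)q_X)/2.
Substituting one into the other gives q_X = 294/11 and q_M = 1582/11.
Total output Q = 1876/11, so price P = 382 - (1/2)·(1876/11) = 296.7273.

296.73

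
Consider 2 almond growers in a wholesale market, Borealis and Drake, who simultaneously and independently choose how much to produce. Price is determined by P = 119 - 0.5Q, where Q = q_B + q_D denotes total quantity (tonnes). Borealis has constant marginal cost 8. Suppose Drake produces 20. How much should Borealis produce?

With the rival's output fixed at 20, Borealis's profit is π_B = (119 - (1/2)·20 - (1/2)q_B)q_B - (8q_B) = (109 - (1/2)q_B)q_B - (8q_B).
∂π_B/∂q_B = 101 - q_B = 0, so q_B = 101.

101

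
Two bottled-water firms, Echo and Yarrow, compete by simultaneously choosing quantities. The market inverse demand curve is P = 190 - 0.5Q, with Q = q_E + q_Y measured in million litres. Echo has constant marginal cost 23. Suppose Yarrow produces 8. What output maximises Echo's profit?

With the rival's output fixed at 8, Echo's profit is π_E = (190 - (1/2)·8 - (1/2)q_E)q_E - (23q_E) = (186 - (1/2)q_E)q_E - (23q_E).
∂π_E/∂q_E = 163 - q_E = 0, so q_E = 163.

163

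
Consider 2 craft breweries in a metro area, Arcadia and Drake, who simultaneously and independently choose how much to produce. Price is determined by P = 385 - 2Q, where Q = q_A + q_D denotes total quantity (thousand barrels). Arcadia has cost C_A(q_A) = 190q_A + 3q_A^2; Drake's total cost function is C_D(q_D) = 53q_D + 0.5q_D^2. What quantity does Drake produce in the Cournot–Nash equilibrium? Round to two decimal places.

Arcadia's profit: π_A = (385 - 2Q)q_A - (190q_A + 3q_A²). Setting ∂π_A/∂q_A = 0: 195 - 10q_A - 2(q_D) = 0.
Drake's first-order condition: 332 - 5q_D - 2(q_A) = 0.
Best responses: q_A = (195 - 2q_D)/10, q_D = (332 - 2q_A)/5.
Substituting one into the other gives q_A = 311/46 and q_D = 1465/23.

63.70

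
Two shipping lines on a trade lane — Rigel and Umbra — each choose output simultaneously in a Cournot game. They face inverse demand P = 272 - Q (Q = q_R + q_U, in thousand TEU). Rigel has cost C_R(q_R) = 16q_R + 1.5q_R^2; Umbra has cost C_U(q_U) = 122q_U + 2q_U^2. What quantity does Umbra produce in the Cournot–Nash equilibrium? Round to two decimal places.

Rigel's profit: π_R = (272 - Q)q_R - (16q_R + (3/2)q_R²). Setting ∂π_R/∂q_R = 0: 256 - 5q_R - (q_U) = 0.
Umbra's profit: π_U = (272 - Q)q_U - (122q_U + 2q_U²). Setting ∂π_U/∂q_U = 0: 150 - 6q_U - (q_R) = 0.
Best responses: q_R = (256 - q_U)/5, q_U = (150 - q_R)/6.
Solving the pair: q_R = 1386/29, q_U = 494/29.

17.03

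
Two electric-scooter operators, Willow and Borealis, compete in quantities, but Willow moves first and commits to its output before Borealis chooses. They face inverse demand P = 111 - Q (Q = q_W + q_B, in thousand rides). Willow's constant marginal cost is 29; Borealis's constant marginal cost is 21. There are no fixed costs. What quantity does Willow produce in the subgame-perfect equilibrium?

The follower Borealis best-responds to any q_W: π_B = (111 - Q)q_B - 21q_B.
Setting the follower's marginal profit to zero, 90 - q_W - 2q_B = 0, i.e. q_B = (90 - q_W)/2.
The leader anticipates this reaction. Substituting into P = 111 - Q gives P = 66 - (1/2)q_W, so π_W = (66 - (1/2)q_W)q_W - 29q_W.
Leader FOC: 37 - q_W = 0, so q_W = 37.
Then q_B = (90 - 37)/2 = 53/2.

37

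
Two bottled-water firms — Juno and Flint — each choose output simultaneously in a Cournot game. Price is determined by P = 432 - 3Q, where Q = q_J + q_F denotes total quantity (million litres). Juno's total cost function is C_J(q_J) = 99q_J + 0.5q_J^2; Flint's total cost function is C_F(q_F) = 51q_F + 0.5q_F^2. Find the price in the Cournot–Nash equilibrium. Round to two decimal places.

217.80

Juno's profit: π_J = (432 - 3Q)q_J - (99q_J + (1/2)q_J²). Setting ∂π_J/∂q_J = 0: 333 - 7q_J - 3(q_F) = 0.
Flint's profit: π_F = (432 - 3Q)q_F - (51q_F + (1/2)q_F²). Setting ∂π_F/∂q_F = 0: 381 - 7q_F - 3(q_J) = 0.
Rearranging gives the reaction functions q_J = (333 - 3q_F)/7 and q_F = (381 - 3q_J)/7.
Solving the pair: q_J = 297/10, q_F = 417/10.
Total output Q = 357/5, so price P = 432 - 3·(357/5) = 1089/5.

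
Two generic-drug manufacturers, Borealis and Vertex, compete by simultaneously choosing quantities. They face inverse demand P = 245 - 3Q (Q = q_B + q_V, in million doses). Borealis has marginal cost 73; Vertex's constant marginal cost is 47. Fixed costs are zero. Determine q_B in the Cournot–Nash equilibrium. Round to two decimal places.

16.22

Borealis's profit: π_B = (245 - 3Q)q_B - (73q_B). Setting ∂π_B/∂q_B = 0: 172 - 6q_B - 3(q_V) = 0.
Vertex's first-order condition: 198 - 6q_V - 3(q_B) = 0.
Rearranging gives the reaction functions q_B = (172 - 3q_V)/6 and q_V = (198 - 3q_B)/6.
Solving the pair: q_B = 146/9, q_V = 224/9.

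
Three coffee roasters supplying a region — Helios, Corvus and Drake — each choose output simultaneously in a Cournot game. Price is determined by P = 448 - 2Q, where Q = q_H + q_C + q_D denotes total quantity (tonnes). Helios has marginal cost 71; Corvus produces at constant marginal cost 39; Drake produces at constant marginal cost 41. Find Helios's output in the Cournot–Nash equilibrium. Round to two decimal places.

39.38

Helios's profit: π_H = (448 - 2Q)q_H - (71q_H). Setting ∂π_H/∂q_H = 0: 377 - 4q_H - 2(q_C + q_D) = 0.
Corvus's first-order condition: 409 - 4q_C - 2(q_H + q_D) = 0.
Drake's profit: π_D = (448 - 2Q)q_D - (41q_D). Setting ∂π_D/∂q_D = 0: 407 - 4q_D - 2(q_H + q_C) = 0.
Adding the 3 conditions: 1193 − 4Q − 4Q = 0, i.e. Q = 1193/8.
Back-substituting: q_H = (377 − 1193/4)/2 = 315/8, q_C = (409 − 1193/4)/2 = 443/8, q_D = (407 − 1193/4)/2 = 435/8.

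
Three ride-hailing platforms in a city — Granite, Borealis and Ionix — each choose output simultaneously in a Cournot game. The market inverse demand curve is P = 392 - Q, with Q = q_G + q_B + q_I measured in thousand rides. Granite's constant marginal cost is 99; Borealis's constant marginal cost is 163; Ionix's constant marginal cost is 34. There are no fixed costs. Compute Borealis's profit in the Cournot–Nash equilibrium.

81

Granite's profit: π_G = (392 - Q)q_G - (99q_G). Setting ∂π_G/∂q_G = 0: 293 - 2q_G - (q_B + q_I) = 0.
Borealis's profit: π_B = (392 - Q)q_B - (163q_B). Setting ∂π_B/∂q_B = 0: 229 - 2q_B - (q_G + q_I) = 0.
Ionix's profit: π_I = (392 - Q)q_I - (34q_I). Setting ∂π_I/∂q_I = 0: 358 - 2q_I - (q_G + q_B) = 0.
Summing all 3 equations gives 880 − 4Q = 0, hence Q = 220.
Back-substituting: q_G = (293 − 220) = 73, q_B = (229 − 220) = 9, q_I = (358 − 220) = 138.
Price P = 392 - 220 = 172.
Borealis's profit: (172 - 163)·9 = 81.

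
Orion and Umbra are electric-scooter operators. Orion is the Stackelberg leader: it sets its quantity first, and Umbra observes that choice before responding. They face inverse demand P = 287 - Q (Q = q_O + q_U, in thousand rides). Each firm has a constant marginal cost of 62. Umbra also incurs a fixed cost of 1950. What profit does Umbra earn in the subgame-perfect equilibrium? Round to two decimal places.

1214.06

The follower Umbra best-responds to any q_O: π_U = (287 - Q)q_U - 62q_U.
∂π_U/∂q_U = 225 - q_O - 2q_U = 0 gives the reaction function q_U = (225 - q_O)/2.
Orion substitutes q_U(q_O) into its own profit: π_O = q_O(287 - q_O - (225 - q_O)/2) - 62q_O = (349/2 - (1/2)q_O)q_O - 62q_O.
The leader's first-order condition 225/2 - q_O = 0 yields q_O = 225/2.
Then q_U = (225 - 225/2)/2 = 225/4.
Price P = 287 - 675/4 = 473/4.
Umbra's profit: (473/4 - 62)·(225/4) - 1950 = 1214.0625.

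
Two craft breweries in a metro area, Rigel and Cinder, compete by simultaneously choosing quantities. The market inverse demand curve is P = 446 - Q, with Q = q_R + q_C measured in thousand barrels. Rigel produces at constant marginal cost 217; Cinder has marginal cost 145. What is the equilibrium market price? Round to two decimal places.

Rigel's profit: π_R = (446 - Q)q_R - (217q_R). Setting ∂π_R/∂q_R = 0: 229 - 2q_R - (q_C) = 0.
Cinder's first-order condition: 301 - 2q_C - (q_R) = 0.
Rearranging gives the reaction functions q_R = (229 - q_C)/2 and q_C = (301 - q_R)/2.
Solving the pair: q_R = 157/3, q_C = 373/3.
Total output Q = 530/3, so price P = 446 - 530/3 = 808/3.

269.33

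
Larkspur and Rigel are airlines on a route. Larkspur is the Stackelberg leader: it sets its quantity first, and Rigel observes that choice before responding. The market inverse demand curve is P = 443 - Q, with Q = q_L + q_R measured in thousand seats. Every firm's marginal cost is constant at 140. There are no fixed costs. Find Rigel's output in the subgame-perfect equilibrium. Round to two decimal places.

75.75

Solve by backward induction. Given q_L, the follower Rigel maximises π_R = (443 - q_L - q_R)q_R - 140q_R.
Setting the follower's marginal profit to zero, 303 - q_L - 2q_R = 0, i.e. q_R = (303 - q_L)/2.
Larkspur substitutes q_R(q_L) into its own profit: π_L = q_L(443 - q_L - (303 - q_L)/2) - 140q_L = (583/2 - (1/2)q_L)q_L - 140q_L.
The leader's first-order condition 303/2 - q_L = 0 yields q_L = 303/2.
Then q_R = (303 - 303/2)/2 = 303/4.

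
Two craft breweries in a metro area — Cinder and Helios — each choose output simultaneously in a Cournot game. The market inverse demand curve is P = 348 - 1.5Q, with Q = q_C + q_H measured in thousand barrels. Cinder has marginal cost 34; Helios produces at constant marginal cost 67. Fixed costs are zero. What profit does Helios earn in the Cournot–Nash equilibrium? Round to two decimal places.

Cinder's profit: π_C = (348 - 1.5Q)q_C - (34q_C). Setting ∂π_C/∂q_C = 0: 314 - 3q_C - (3/2)(q_H) = 0.
Helios's profit: π_H = (348 - 1.5Q)q_H - (67q_H). Setting ∂π_H/∂q_H = 0: 281 - 3q_H - (3/2)(q_C) = 0.
So q_C = (314 - (3/2)q_H)/3 and q_H = (281 - (3/2)q_C)/3.
Substituting one into the other gives q_C = 694/9 and q_H = 496/9.
Price P = 348 - (3/2)·(1190/9) = 449/3.
Helios's profit: (449/3 - 67)·(496/9) = 4555.8519.

4555.85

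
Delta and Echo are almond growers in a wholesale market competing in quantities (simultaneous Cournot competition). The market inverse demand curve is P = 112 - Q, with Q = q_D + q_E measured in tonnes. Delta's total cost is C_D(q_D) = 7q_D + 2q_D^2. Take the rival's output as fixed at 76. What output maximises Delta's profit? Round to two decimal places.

With the rival's output fixed at 76, Delta's profit is π_D = (112 - 76 - q_D)q_D - (7q_D + 2q_D²) = (36 - q_D)q_D - (7q_D + 2q_D²).
∂π_D/∂q_D = 29 - 6q_D = 0, so q_D = 29/6.

4.83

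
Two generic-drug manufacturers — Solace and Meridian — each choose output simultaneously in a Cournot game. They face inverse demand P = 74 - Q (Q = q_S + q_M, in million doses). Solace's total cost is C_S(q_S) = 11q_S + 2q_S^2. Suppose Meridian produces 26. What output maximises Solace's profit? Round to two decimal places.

6.17

With the rival's output fixed at 26, Solace's profit is π_S = (74 - 26 - q_S)q_S - (11q_S + 2q_S²) = (48 - q_S)q_S - (11q_S + 2q_S²).
∂π_S/∂q_S = 37 - 6q_S = 0, so q_S = 37/6.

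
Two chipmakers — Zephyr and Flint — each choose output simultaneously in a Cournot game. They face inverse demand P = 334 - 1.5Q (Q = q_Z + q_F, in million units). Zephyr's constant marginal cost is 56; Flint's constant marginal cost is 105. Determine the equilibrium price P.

Zephyr's profit: π_Z = (334 - 1.5Q)q_Z - (56q_Z). Setting ∂π_Z/∂q_Z = 0: 278 - 3q_Z - (3/2)(q_F) = 0.
Flint's first-order condition: 229 - 3q_F - (3/2)(q_Z) = 0.
Best responses: q_Z = (278 - (3/2)q_F)/3, q_F = (229 - (3/2)q_Z)/3.
Substituting one into the other gives q_Z = 218/3 and q_F = 40.
Total output Q = 338/3, so price P = 334 - (3/2)·(338/3) = 165.

165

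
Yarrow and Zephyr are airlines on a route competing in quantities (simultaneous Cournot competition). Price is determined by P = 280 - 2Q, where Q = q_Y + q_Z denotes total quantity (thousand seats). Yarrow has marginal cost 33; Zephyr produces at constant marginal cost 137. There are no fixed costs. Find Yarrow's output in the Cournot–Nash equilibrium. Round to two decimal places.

58.50

Yarrow's profit: π_Y = (280 - 2Q)q_Y - (33q_Y). Setting ∂π_Y/∂q_Y = 0: 247 - 4q_Y - 2(q_Z) = 0.
Zephyr's profit: π_Z = (280 - 2Q)q_Z - (137q_Z). Setting ∂π_Z/∂q_Z = 0: 143 - 4q_Z - 2(q_Y) = 0.
So q_Y = (247 - 2q_Z)/4 and q_Z = (143 - 2q_Y)/4.
Solving the pair: q_Y = 117/2, q_Z = 13/2.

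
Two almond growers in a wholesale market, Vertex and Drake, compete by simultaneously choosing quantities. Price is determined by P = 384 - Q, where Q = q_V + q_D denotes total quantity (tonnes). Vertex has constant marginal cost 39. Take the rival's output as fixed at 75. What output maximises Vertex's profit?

With the rival's output fixed at 75, Vertex's profit is π_V = (384 - 75 - q_V)q_V - (39q_V) = (309 - q_V)q_V - (39q_V).
∂π_V/∂q_V = 270 - 2q_V = 0, so q_V = 135.

135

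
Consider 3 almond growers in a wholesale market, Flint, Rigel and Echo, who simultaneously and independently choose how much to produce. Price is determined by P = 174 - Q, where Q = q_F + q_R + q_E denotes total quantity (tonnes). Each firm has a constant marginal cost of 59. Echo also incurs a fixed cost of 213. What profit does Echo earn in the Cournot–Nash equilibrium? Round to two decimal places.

Each firm earns π_i = (174 - Q)q_i - 59q_i.
Setting ∂π_i/∂q_i = 0 with rivals' quantities fixed: 115 - 2q_i - Σ_{j≠i} q_j = 0.
By symmetry each firm produces the same amount; substituting Σ_{j≠i} q_j = 2q_i yields q_i = 115/4.
Price P = 174 - 345/4 = 351/4.
Echo's profit: (351/4 - 59)·(115/4) - 213 = 613.5625.

613.56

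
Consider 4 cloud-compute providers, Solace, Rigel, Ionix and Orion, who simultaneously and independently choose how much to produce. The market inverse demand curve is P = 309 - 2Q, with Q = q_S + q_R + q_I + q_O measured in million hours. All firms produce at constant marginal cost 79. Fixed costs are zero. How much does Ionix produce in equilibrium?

23

A representative firm's profit is π_i = q_i(309 - 2Q) - 79q_i.
Setting ∂π_i/∂q_i = 0 with rivals' quantities fixed: 230 - 4q_i - 2·Σ_{j≠i} q_j = 0.
With identical firms every q_j equals q_i, so Σ_{j≠i} q_j = 3q_i and 230 = 10q_i, giving q_i = 23.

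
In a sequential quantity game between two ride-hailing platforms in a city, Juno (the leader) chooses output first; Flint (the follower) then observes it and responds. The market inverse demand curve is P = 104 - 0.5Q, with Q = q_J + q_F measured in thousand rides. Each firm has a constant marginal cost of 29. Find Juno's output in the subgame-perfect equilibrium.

75

The follower Flint best-responds to any q_J: π_F = (104 - 0.5Q)q_F - 29q_F.
Follower FOC: 75 - (1/2)q_J - q_F = 0, so q_F(q_J) = (75 - (1/2)q_J).
Juno substitutes q_F(q_J) into its own profit: π_J = q_J(104 - (1/2)q_J - (75 - (1/2)q_J)/2) - 29q_J = (133/2 - (1/4)q_J)q_J - 29q_J.
Maximising: ∂π_J/∂q_J = 75/2 - (1/2)q_J = 0, giving q_J = 75.
Then q_F = (75 - (1/2)·75) = 75/2.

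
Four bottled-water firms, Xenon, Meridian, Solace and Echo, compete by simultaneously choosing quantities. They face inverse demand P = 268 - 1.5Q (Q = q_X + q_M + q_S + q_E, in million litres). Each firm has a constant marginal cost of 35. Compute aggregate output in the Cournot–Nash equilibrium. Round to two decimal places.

Each firm earns π_i = (268 - 1.5Q)q_i - 35q_i.
Setting ∂π_i/∂q_i = 0 with rivals' quantities fixed: 233 - 3q_i - (3/2)·Σ_{j≠i} q_j = 0.
With identical firms every q_j equals q_i, so Σ_{j≠i} q_j = 3q_i and 233 = (15/2)q_i, giving q_i = 466/15.
Total output Q = 466/15 + 466/15 + 466/15 + 466/15 = 1864/15.

124.27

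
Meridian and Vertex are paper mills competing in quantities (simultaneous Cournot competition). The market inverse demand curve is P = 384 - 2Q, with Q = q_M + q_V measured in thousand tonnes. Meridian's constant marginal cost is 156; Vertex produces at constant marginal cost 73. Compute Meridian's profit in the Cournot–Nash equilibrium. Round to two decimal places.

1168.06

Meridian's profit: π_M = (384 - 2Q)q_M - (156q_M). Setting ∂π_M/∂q_M = 0: 228 - 4q_M - 2(q_V) = 0.
Vertex's first-order condition: 311 - 4q_V - 2(q_M) = 0.
Best responses: q_M = (228 - 2q_V)/4, q_V = (311 - 2q_M)/4.
Substituting one into the other gives q_M = 145/6 and q_V = 197/3.
Price P = 384 - 2·(539/6) = 613/3.
Meridian's profit: (613/3 - 156)·(145/6) = 1168.0556.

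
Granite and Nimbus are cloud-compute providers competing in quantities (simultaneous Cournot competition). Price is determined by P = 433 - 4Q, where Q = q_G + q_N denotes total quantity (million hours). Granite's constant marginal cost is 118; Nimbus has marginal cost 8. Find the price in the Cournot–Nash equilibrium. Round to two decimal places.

186.33

Granite's profit: π_G = (433 - 4Q)q_G - (118q_G). Setting ∂π_G/∂q_G = 0: 315 - 8q_G - 4(q_N) = 0.
Nimbus's first-order condition: 425 - 8q_N - 4(q_G) = 0.
So q_G = (315 - 4q_N)/8 and q_N = (425 - 4q_G)/8.
Substituting one into the other gives q_G = 205/12 and q_N = 535/12.
Total output Q = 185/3, so price P = 433 - 4·(185/3) = 559/3.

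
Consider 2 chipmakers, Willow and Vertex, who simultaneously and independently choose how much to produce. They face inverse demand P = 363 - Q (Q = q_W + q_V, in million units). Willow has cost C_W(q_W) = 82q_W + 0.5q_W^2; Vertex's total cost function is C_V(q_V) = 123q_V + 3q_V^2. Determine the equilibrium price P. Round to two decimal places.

256.61

Willow's profit: π_W = (363 - Q)q_W - (82q_W + (1/2)q_W²). Setting ∂π_W/∂q_W = 0: 281 - 3q_W - (q_V) = 0.
Vertex's first-order condition: 240 - 8q_V - (q_W) = 0.
Best responses: q_W = (281 - q_V)/3, q_V = (240 - q_W)/8.
Substituting one into the other gives q_W = 87.3043 and q_V = 439/23.
Total output Q = 106.3913, so price P = 363 - 106.3913 = 256.6087.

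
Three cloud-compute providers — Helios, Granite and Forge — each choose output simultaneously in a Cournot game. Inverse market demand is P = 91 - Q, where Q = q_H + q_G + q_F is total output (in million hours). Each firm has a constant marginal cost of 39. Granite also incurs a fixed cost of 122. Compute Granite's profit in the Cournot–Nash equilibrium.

47

Each firm earns π_i = (91 - Q)q_i - 39q_i.
First-order condition (treating rivals' output as given): 52 - 2q_i - Σ_{j≠i} q_j = 0.
By symmetry each firm produces the same amount; substituting Σ_{j≠i} q_j = 2q_i yields q_i = 52/4 = 13.
Price P = 91 - 39 = 52.
Granite's profit: (52 - 39)·13 - 122 = 47.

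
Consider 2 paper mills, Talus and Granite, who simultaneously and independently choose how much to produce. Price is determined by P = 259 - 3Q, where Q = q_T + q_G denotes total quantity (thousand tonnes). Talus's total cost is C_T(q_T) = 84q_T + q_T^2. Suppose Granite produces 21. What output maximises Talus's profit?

14

With the rival's output fixed at 21, Talus's profit is π_T = (259 - 3·21 - 3q_T)q_T - (84q_T + q_T²) = (196 - 3q_T)q_T - (84q_T + q_T²).
∂π_T/∂q_T = 112 - 8q_T = 0, so q_T = 14.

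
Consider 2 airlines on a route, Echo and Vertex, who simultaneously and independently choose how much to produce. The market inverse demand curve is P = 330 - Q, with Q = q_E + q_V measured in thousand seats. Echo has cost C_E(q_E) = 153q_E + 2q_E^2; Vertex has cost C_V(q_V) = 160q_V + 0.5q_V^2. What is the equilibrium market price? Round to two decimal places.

259.18

Echo's profit: π_E = (330 - Q)q_E - (153q_E + 2q_E²). Setting ∂π_E/∂q_E = 0: 177 - 6q_E - (q_V) = 0.
Vertex's first-order condition: 170 - 3q_V - (q_E) = 0.
So q_E = (177 - q_V)/6 and q_V = (170 - q_E)/3.
Substituting one into the other gives q_E = 361/17 and q_V = 843/17.
Total output Q = 1204/17, so price P = 330 - 1204/17 = 259.1765.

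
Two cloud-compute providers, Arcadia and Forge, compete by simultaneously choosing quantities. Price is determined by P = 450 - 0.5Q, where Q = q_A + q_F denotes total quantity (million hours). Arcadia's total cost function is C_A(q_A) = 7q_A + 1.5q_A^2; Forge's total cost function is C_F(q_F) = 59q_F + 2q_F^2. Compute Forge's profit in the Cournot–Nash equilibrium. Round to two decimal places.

Arcadia's profit: π_A = (450 - 0.5Q)q_A - (7q_A + (3/2)q_A²). Setting ∂π_A/∂q_A = 0: 443 - 4q_A - (1/2)(q_F) = 0.
Forge's profit: π_F = (450 - 0.5Q)q_F - (59q_F + 2q_F²). Setting ∂π_F/∂q_F = 0: 391 - 5q_F - (1/2)(q_A) = 0.
Best responses: q_A = (443 - (1/2)q_F)/4, q_F = (391 - (1/2)q_A)/5.
Solving the pair: q_A = 102.2532, q_F = 67.9747.
Price P = 450 - (1/2)·170.2278 = 364.8861.
Forge's profit: 364.8861·67.9747 - 59·67.9747 - 2·67.9747² = 11551.3940.

11551.39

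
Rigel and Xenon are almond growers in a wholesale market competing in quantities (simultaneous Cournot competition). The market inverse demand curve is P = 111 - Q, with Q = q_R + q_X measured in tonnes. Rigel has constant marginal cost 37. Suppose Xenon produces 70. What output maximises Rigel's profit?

With the rival's output fixed at 70, Rigel's profit is π_R = (111 - 70 - q_R)q_R - (37q_R) = (41 - q_R)q_R - (37q_R).
∂π_R/∂q_R = 4 - 2q_R = 0, so q_R = 2.

2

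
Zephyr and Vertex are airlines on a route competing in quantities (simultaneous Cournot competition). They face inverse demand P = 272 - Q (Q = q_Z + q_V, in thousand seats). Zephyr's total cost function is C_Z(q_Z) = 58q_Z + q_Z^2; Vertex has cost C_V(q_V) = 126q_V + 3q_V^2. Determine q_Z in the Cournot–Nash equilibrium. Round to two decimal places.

Zephyr's profit: π_Z = (272 - Q)q_Z - (58q_Z + q_Z²). Setting ∂π_Z/∂q_Z = 0: 214 - 4q_Z - (q_V) = 0.
Vertex's first-order condition: 146 - 8q_V - (q_Z) = 0.
Rearranging gives the reaction functions q_Z = (214 - q_V)/4 and q_V = (146 - q_Z)/8.
Substituting one into the other gives q_Z = 1566/31 and q_V = 370/31.

50.52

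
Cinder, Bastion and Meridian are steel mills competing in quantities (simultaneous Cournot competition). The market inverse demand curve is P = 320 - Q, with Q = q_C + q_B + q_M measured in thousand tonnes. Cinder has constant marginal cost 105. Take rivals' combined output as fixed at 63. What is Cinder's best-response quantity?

With rivals' combined output fixed at 63, Cinder's profit is π_C = (320 - 63 - q_C)q_C - (105q_C) = (257 - q_C)q_C - (105q_C).
∂π_C/∂q_C = 152 - 2q_C = 0, so q_C = 76.

76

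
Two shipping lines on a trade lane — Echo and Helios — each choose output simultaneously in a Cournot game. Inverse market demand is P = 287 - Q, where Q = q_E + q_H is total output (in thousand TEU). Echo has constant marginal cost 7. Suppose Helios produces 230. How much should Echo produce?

25

With the rival's output fixed at 230, Echo's profit is π_E = (287 - 230 - q_E)q_E - (7q_E) = (57 - q_E)q_E - (7q_E).
∂π_E/∂q_E = 50 - 2q_E = 0, so q_E = 25.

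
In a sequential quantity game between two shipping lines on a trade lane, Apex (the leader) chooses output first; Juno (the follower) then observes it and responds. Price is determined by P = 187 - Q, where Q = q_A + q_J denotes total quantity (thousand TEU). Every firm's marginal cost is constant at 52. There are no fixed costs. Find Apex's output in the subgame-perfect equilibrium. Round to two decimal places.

67.50

The follower Juno best-responds to any q_A: π_J = (187 - Q)q_J - 52q_J.
∂π_J/∂q_J = 135 - q_A - 2q_J = 0 gives the reaction function q_J = (135 - q_A)/2.
The leader anticipates this reaction. Substituting into P = 187 - Q gives P = 239/2 - (1/2)q_A, so π_A = (239/2 - (1/2)q_A)q_A - 52q_A.
Leader FOC: 135/2 - q_A = 0, so q_A = 135/2.
Then q_J = (135 - 135/2)/2 = 135/4.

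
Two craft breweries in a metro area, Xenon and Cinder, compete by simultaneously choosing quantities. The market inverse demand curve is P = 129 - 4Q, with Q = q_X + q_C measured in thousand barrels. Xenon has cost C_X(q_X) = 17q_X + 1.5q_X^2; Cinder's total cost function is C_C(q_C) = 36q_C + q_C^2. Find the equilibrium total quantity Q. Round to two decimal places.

14.07

Xenon's profit: π_X = (129 - 4Q)q_X - (17q_X + (3/2)q_X²). Setting ∂π_X/∂q_X = 0: 112 - 11q_X - 4(q_C) = 0.
Cinder's first-order condition: 93 - 10q_C - 4(q_X) = 0.
Best responses: q_X = (112 - 4q_C)/11, q_C = (93 - 4q_X)/10.
Solving the pair: q_X = 374/47, q_C = 575/94.
Total output Q = 374/47 + 575/94 = 1323/94.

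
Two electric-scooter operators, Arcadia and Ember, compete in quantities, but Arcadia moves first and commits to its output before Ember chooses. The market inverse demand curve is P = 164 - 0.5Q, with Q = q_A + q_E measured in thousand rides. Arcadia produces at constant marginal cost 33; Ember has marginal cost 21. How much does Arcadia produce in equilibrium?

The follower Ember best-responds to any q_A: π_E = (164 - 0.5Q)q_E - 21q_E.
∂π_E/∂q_E = 143 - (1/2)q_A - q_E = 0 gives the reaction function q_E = (143 - (1/2)q_A).
Arcadia substitutes q_E(q_A) into its own profit: π_A = q_A(164 - (1/2)q_A - (143 - (1/2)q_A)/2) - 33q_A = (185/2 - (1/4)q_A)q_A - 33q_A.
Maximising: ∂π_A/∂q_A = 119/2 - (1/2)q_A = 0, giving q_A = 119.
Then q_E = (143 - (1/2)·119) = 167/2.

119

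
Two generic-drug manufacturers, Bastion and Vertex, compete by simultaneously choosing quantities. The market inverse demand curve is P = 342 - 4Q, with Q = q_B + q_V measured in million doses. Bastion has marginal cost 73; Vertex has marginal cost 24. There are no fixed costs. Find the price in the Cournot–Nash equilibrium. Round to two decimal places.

146.33

Bastion's profit: π_B = (342 - 4Q)q_B - (73q_B). Setting ∂π_B/∂q_B = 0: 269 - 8q_B - 4(q_V) = 0.
Vertex's profit: π_V = (342 - 4Q)q_V - (24q_V). Setting ∂π_V/∂q_V = 0: 318 - 8q_V - 4(q_B) = 0.
Rearranging gives the reaction functions q_B = (269 - 4q_V)/8 and q_V = (318 - 4q_B)/8.
Substituting one into the other gives q_B = 55/3 and q_V = 367/12.
Total output Q = 587/12, so price P = 342 - 4·(587/12) = 439/3.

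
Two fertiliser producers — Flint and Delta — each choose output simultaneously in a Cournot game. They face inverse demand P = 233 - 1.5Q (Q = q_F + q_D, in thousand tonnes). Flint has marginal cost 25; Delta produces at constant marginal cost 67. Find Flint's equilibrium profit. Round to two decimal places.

4629.63

Flint's profit: π_F = (233 - 1.5Q)q_F - (25q_F). Setting ∂π_F/∂q_F = 0: 208 - 3q_F - (3/2)(q_D) = 0.
Delta's first-order condition: 166 - 3q_D - (3/2)(q_F) = 0.
So q_F = (208 - (3/2)q_D)/3 and q_D = (166 - (3/2)q_F)/3.
Solving the pair: q_F = 500/9, q_D = 248/9.
Price P = 233 - (3/2)·(748/9) = 325/3.
Flint's profit: (325/3 - 25)·(500/9) = 4629.6296.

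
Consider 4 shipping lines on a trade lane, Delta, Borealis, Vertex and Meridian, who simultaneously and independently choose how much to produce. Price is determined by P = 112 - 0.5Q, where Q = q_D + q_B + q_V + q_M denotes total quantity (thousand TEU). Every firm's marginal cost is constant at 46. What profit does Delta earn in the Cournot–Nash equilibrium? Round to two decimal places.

348.48

Each firm earns π_i = (112 - 0.5Q)q_i - 46q_i.
Setting ∂π_i/∂q_i = 0 with rivals' quantities fixed: 66 - q_i - (1/2)·Σ_{j≠i} q_j = 0.
With identical firms every q_j equals q_i, so Σ_{j≠i} q_j = 3q_i and 66 = (5/2)q_i, giving q_i = 132/5.
Price P = 112 - (1/2)·(528/5) = 296/5.
Delta's profit: (296/5 - 46)·(132/5) = 348.4800.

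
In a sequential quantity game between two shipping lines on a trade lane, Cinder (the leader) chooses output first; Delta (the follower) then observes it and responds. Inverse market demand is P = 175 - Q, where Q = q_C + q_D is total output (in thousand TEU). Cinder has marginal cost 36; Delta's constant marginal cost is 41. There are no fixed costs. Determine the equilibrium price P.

Solve by backward induction. Given q_C, the follower Delta maximises π_D = (175 - q_C - q_D)q_D - 41q_D.
Follower FOC: 134 - q_C - 2q_D = 0, so q_D(q_C) = (134 - q_C)/2.
The leader anticipates this reaction. Substituting into P = 175 - Q gives P = 108 - (1/2)q_C, so π_C = (108 - (1/2)q_C)q_C - 36q_C.
Maximising: ∂π_C/∂q_C = 72 - q_C = 0, giving q_C = 72.
Then q_D = (134 - 72)/2 = 31.
Total output Q = 103, so price P = 175 - 103 = 72.

72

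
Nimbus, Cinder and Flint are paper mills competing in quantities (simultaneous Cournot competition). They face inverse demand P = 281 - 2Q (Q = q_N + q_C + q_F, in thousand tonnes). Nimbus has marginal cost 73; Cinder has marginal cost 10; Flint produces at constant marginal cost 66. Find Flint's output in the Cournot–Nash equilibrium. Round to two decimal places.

Nimbus's profit: π_N = (281 - 2Q)q_N - (73q_N). Setting ∂π_N/∂q_N = 0: 208 - 4q_N - 2(q_C + q_F) = 0.
Cinder's first-order condition: 271 - 4q_C - 2(q_N + q_F) = 0.
Flint's first-order condition: 215 - 4q_F - 2(q_N + q_C) = 0.
Adding the 3 conditions: 694 − 4Q − 4Q = 0, i.e. Q = 347/4.
Back-substituting: q_N = (208 − 347/2)/2 = 69/4, q_C = (271 − 347/2)/2 = 195/4, q_F = (215 − 347/2)/2 = 83/4.

20.75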